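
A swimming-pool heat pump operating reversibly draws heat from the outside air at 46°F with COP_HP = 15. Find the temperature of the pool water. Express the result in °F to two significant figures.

COP_HP = T_H/(T_H − T_C) rearranges to T_H = COP·T_C/(COP − 1).
With T_C = 280.93 K, T_H = 15 × 280.93/14.00 = 300.99 K.
Converting, 300.99 K = 82.12°F.

82 °F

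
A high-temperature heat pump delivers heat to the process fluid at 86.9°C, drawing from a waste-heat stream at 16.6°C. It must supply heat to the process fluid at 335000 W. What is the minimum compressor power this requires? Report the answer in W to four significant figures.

In absolute terms T_C = 289.75 K and T_H = 360.05 K, so ΔT = 70.30 K.
COP_Carnot = T_H/ΔT = 360.05/70.30 = 5.122.
Ẇ_min = Q̇/COP_Carnot = 335000/5.122 = 65410 W.

65410 W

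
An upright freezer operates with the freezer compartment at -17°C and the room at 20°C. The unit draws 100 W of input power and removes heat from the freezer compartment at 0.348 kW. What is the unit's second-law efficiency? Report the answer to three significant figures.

0.503

Converting, Q̇_C = 0.3480 kW = 348.0 W, so COP_actual = Q̇_C/Ẇ = 348.0/100.0 = 3.480.
In absolute terms T_C = 256.15 K and T_H = 293.15 K, so ΔT = 37.00 K.
COP_Carnot = T_C/ΔT = 256.15/37.00 = 6.923.
η_II = COP_actual/COP_Carnot = 3.480/6.923 = 0.5027.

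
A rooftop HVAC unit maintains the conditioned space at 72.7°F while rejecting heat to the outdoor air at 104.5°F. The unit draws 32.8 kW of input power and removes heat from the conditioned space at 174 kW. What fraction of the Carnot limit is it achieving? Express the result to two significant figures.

COP_actual = Q̇_C/Ẇ = 174.0/32.80 = 5.305.
In absolute terms T_C = 295.76 K and T_H = 313.43 K, so ΔT = 17.67 K.
COP_Carnot = T_C/ΔT = 295.76/17.67 = 16.74.
η_II = COP_actual/COP_Carnot = 5.305/16.74 = 0.3169.

0.32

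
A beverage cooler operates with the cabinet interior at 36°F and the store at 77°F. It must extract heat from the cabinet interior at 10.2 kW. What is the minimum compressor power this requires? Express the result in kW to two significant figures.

0.84 kW

In absolute terms T_C = 275.37 K and T_H = 298.15 K, so ΔT = 22.78 K.
COP_Carnot = T_C/ΔT = 275.37/22.78 = 12.09.
Ẇ_min = Q̇/COP_Carnot = 10.20/12.09 = 0.8437 kW.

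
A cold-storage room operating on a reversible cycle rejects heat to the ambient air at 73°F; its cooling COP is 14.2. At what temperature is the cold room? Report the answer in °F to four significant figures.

37.96 °F

For a Carnot refrigerator COP_R = T_C/(T_H − T_C), so T_C = COP·T_H/(1 + COP).
With T_H = 295.93 K, T_C = 14.2 × 295.93/15.20 = 276.46 K.
Converting, 276.46 K = 37.96°F.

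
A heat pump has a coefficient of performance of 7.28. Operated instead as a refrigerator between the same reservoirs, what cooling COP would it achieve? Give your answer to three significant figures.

6.28

Since Q_H = Q_C + W for any cycle, COP_R = Q_C/W = Q_H/W − 1.
COP_R = 7.28 − 1 = 6.28.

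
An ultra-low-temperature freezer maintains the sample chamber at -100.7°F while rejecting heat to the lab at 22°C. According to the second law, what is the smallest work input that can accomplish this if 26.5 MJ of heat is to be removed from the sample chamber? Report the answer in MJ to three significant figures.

12.7 MJ

In absolute terms T_C = 199.43 K and T_H = 295.15 K, so ΔT = 95.72 K.
The reversible limit is COP_R = T_C/ΔT = 2.083, so W_min = Q_C/COP = Q_C·ΔT/T_C.
W_min = 26.50 × 95.72/199.43 = 12.72 MJ.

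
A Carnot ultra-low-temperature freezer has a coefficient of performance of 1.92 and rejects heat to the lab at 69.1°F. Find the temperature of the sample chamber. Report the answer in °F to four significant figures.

For a Carnot refrigerator COP_R = T_C/(T_H − T_C), so T_C = COP·T_H/(1 + COP).
With T_H = 293.76 K, T_C = 1.92 × 293.76/2.920 = 193.16 K.
Converting, 193.16 K = -111.99°F.

-112.0 °F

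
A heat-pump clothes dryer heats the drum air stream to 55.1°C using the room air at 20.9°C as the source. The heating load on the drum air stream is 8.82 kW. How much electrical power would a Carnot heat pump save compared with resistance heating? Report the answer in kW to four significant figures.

In absolute terms T_C = 294.05 K and T_H = 328.25 K, so ΔT = 34.20 K.
COP_Carnot = T_H/ΔT = 328.25/34.20 = 9.598.
Resistance heating needs Ẇ_res = Q̇_H = 8.820 kW; the reversible heat pump needs only Ẇ_hp = Q̇_H/COP = 0.9189 kW.
Saving = 8.820 − 0.9189 = 7.901 kW.

7.901 kW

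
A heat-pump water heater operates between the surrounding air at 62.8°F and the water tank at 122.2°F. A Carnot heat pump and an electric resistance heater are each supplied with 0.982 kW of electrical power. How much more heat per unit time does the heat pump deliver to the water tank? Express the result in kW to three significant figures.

In absolute terms T_C = 290.26 K and T_H = 323.26 K, so ΔT = 33.00 K.
COP_Carnot = T_H/ΔT = 323.26/33.00 = 9.796.
The heat pump delivers Q̇_H = COP × Ẇ = 9.619 kW; the resistance heater delivers Ẇ = 0.9820 kW.
Extra = (COP − 1)·Ẇ = 8.637 kW.

8.64 kW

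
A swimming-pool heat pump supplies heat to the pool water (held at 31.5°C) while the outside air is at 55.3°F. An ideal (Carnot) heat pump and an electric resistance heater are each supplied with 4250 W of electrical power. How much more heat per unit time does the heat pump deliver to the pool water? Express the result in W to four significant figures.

65530 W

In absolute terms T_C = 286.09 K and T_H = 304.65 K, so ΔT = 18.56 K.
COP_Carnot = T_H/ΔT = 304.65/18.56 = 16.42.
The heat pump delivers Q̇_H = COP × Ẇ = 69780 W; the resistance heater delivers Ẇ = 4250 W.
Extra = (COP − 1)·Ẇ = 65530 W.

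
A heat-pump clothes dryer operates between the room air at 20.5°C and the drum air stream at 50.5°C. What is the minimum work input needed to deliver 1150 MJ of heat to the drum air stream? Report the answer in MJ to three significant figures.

In absolute terms T_C = 293.65 K and T_H = 323.65 K, so ΔT = 30.00 K.
The reversible limit is COP_HP = T_H/ΔT = 10.79, so W_min = Q_H/COP = Q_H·ΔT/T_H.
W_min = 1150 × 30.00/323.65 = 106.6 MJ.

107 MJ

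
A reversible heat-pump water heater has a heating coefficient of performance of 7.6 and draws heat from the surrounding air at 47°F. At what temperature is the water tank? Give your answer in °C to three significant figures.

51.0 °C

COP_HP = T_H/(T_H − T_C) rearranges to T_H = COP·T_C/(COP − 1).
With T_C = 281.48 K, T_H = 7.6 × 281.48/6.600 = 324.13 K.
Converting, 324.13 K = 50.98°C.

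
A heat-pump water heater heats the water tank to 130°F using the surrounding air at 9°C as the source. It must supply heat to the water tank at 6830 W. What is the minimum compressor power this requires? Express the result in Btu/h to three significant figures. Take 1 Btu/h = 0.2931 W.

In absolute terms T_C = 282.15 K and T_H = 327.59 K, so ΔT = 45.44 K.
COP_Carnot = T_H/ΔT = 327.59/45.44 = 7.209.
Ẇ_min = Q̇/COP_Carnot = 6830/7.209 = 947.5 W = 3233 Btu/h.

3230 Btu/h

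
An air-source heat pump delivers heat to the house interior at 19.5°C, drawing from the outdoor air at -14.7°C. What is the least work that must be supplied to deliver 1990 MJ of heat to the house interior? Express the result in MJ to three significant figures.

In absolute terms T_C = 258.45 K and T_H = 292.65 K, so ΔT = 34.20 K.
The reversible limit is COP_HP = T_H/ΔT = 8.557, so W_min = Q_H/COP = Q_H·ΔT/T_H.
W_min = 1990 × 34.20/292.65 = 232.6 MJ.

233 MJ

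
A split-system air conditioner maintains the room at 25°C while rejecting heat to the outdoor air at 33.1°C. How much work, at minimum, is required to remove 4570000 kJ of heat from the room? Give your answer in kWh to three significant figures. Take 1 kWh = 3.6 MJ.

34.5 kWh

In absolute terms T_C = 298.15 K and T_H = 306.25 K, so ΔT = 8.100 K.
The reversible limit is COP_R = T_C/ΔT = 36.81, so W_min = Q_C/COP = Q_C·ΔT/T_C.
W_min = 4570000 × 8.100/298.15 = 124200 kJ = 34.49 kWh.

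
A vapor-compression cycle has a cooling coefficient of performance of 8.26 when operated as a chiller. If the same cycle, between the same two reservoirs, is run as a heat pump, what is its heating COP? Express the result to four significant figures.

The first law on one cycle gives Q_H = Q_C + W, so Q_H/W = Q_C/W + 1.
COP_HP = COP_R + 1 = 8.26 + 1 = 9.26.

9.260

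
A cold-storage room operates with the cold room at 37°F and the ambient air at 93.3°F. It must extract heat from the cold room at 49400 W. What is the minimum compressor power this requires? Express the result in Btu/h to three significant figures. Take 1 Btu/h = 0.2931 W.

19100 Btu/h

In absolute terms T_C = 275.93 K and T_H = 307.21 K, so ΔT = 31.28 K.
COP_Carnot = T_C/ΔT = 275.93/31.28 = 8.822.
Ẇ_min = Q̇/COP_Carnot = 49400/8.822 = 5600 W = 19110 Btu/h.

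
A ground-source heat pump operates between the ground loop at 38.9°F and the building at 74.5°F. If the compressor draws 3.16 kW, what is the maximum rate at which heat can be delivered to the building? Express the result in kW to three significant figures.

In absolute terms T_C = 276.98 K and T_H = 296.76 K, so ΔT = 19.78 K.
COP_Carnot = T_H/ΔT = 296.76/19.78 = 15.00.
Q̇_max = COP_Carnot × Ẇ = 15.00 × 3.160 kW = 47.42 kW.

47.4 kW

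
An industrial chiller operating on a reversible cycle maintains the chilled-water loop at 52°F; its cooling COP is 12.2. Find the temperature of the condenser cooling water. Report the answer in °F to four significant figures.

COP_R = T_C/(T_H − T_C) gives T_H − T_C = T_C/COP.
With T_C = 284.26 K, T_H = 284.26 × (1 + 1/12.2) = 307.56 K.
Converting, 307.56 K = 93.94°F.

93.94 °F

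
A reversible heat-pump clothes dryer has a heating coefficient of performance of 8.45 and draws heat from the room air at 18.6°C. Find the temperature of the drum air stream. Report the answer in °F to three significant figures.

COP_HP = T_H/(T_H − T_C) rearranges to T_H = COP·T_C/(COP − 1).
With T_C = 291.75 K, T_H = 8.45 × 291.75/7.450 = 330.91 K.
Converting, 330.91 K = 135.97°F.

136 °F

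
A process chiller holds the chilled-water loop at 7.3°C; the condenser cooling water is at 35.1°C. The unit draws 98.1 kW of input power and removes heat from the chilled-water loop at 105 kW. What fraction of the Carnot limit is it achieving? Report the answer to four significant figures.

COP_actual = Q̇_C/Ẇ = 105.0/98.10 = 1.070.
In absolute terms T_C = 280.45 K and T_H = 308.25 K, so ΔT = 27.80 K.
COP_Carnot = T_C/ΔT = 280.45/27.80 = 10.09.
η_II = COP_actual/COP_Carnot = 1.070/10.09 = 0.1061.

0.1061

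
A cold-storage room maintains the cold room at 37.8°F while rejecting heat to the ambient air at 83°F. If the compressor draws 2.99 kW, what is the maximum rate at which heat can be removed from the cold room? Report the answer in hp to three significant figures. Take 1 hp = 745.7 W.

In absolute terms T_C = 276.37 K and T_H = 301.48 K, so ΔT = 25.11 K.
COP_Carnot = T_C/ΔT = 276.37/25.11 = 11.01.
Q̇_max = COP_Carnot × Ẇ = 11.01 × 2.990 kW = 32.91 kW = 44.13 hp.

44.1 hp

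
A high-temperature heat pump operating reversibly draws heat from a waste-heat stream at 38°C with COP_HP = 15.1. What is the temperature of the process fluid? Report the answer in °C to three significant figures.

60.1 °C

COP_HP = T_H/(T_H − T_C) rearranges to T_H = COP·T_C/(COP − 1).
With T_C = 311.15 K, T_H = 15.1 × 311.15/14.10 = 333.22 K.
Converting, 333.22 K = 60.07°C.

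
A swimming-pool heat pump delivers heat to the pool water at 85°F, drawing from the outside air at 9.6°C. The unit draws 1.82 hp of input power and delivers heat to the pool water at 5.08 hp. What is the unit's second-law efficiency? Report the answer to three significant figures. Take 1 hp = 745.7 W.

COP_actual = Q̇_H/Ẇ = 5.080/1.820 = 2.791.
In absolute terms T_C = 282.75 K and T_H = 302.59 K, so ΔT = 19.84 K.
COP_Carnot = T_H/ΔT = 302.59/19.84 = 15.25.
η_II = COP_actual/COP_Carnot = 2.791/15.25 = 0.1831.

0.183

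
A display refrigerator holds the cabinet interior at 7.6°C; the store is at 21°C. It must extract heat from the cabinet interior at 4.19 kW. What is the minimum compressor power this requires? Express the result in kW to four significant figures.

0.2000 kW

In absolute terms T_C = 280.75 K and T_H = 294.15 K, so ΔT = 13.40 K.
COP_Carnot = T_C/ΔT = 280.75/13.40 = 20.95.
Ẇ_min = Q̇/COP_Carnot = 4.190/20.95 = 0.2000 kW.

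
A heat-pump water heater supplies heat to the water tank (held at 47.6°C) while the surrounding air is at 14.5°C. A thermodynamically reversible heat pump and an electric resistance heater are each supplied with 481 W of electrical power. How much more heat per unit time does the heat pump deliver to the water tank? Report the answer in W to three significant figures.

In absolute terms T_C = 287.65 K and T_H = 320.75 K, so ΔT = 33.10 K.
COP_Carnot = T_H/ΔT = 320.75/33.10 = 9.690.
The heat pump delivers Q̇_H = COP × Ẇ = 4661 W; the resistance heater delivers Ẇ = 481.0 W.
Extra = (COP − 1)·Ẇ = 4180 W.

4180 W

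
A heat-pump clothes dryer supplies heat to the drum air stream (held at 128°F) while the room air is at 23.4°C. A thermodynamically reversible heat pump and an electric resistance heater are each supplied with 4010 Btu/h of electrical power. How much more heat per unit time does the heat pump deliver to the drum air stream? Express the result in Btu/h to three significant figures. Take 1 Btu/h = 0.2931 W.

39700 Btu/h

In absolute terms T_C = 296.55 K and T_H = 326.48 K, so ΔT = 29.93 K.
COP_Carnot = T_H/ΔT = 326.48/29.93 = 10.91.
The heat pump delivers Q̇_H = COP × Ẇ = 43740 Btu/h; the resistance heater delivers Ẇ = 4010 Btu/h.
Extra = (COP − 1)·Ẇ = 39730 Btu/h.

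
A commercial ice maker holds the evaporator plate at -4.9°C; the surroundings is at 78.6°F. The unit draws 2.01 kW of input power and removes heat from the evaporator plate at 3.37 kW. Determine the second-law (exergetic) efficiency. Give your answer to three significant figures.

COP_actual = Q̇_C/Ẇ = 3.370/2.010 = 1.677.
In absolute terms T_C = 268.25 K and T_H = 299.04 K, so ΔT = 30.79 K.
COP_Carnot = T_C/ΔT = 268.25/30.79 = 8.713.
η_II = COP_actual/COP_Carnot = 1.677/8.713 = 0.1924.

0.192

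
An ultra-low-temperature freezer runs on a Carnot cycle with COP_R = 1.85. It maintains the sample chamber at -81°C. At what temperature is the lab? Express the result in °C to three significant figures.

COP_R = T_C/(T_H − T_C) gives T_H − T_C = T_C/COP.
With T_C = 192.15 K, T_H = 192.15 × (1 + 1/1.85) = 296.01 K.
Converting, 296.01 K = 22.86°C.

22.9 °C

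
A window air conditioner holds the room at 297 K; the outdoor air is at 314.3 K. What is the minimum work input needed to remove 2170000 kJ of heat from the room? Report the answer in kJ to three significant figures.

The reservoir spacing is ΔT = 314.3 − 297 = 17.30 K.
The reversible limit is COP_R = T_C/ΔT = 17.17, so W_min = Q_C/COP = Q_C·ΔT/T_C.
W_min = 2170000 × 17.30/297.00 = 126400 kJ.

126000 kJ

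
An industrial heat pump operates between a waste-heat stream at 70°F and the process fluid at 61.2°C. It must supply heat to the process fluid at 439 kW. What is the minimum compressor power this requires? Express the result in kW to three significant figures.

52.6 kW

In absolute terms T_C = 294.26 K and T_H = 334.35 K, so ΔT = 40.09 K.
COP_Carnot = T_H/ΔT = 334.35/40.09 = 8.340.
Ẇ_min = Q̇/COP_Carnot = 439.0/8.340 = 52.64 kW.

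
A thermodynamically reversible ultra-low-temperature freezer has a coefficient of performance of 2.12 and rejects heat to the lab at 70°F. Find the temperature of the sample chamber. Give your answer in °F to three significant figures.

For a Carnot refrigerator COP_R = T_C/(T_H − T_C), so T_C = COP·T_H/(1 + COP).
With T_H = 294.26 K, T_C = 2.12 × 294.26/3.120 = 199.95 K.
Converting, 199.95 K = -99.77°F.

-99.8 °F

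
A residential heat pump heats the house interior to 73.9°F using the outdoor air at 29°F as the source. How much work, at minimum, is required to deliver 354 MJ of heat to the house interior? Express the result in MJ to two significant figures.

In absolute terms T_C = 271.48 K and T_H = 296.43 K, so ΔT = 24.94 K.
The reversible limit is COP_HP = T_H/ΔT = 11.88, so W_min = Q_H/COP = Q_H·ΔT/T_H.
W_min = 354.0 × 24.94/296.43 = 29.79 MJ.

30 MJ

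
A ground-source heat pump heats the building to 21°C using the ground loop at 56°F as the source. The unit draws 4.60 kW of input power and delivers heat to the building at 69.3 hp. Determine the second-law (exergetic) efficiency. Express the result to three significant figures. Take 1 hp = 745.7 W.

Converting, Q̇_H = 69.30 hp = 51.68 kW, so COP_actual = Q̇_H/Ẇ = 51.68/4.600 = 11.23.
In absolute terms T_C = 286.48 K and T_H = 294.15 K, so ΔT = 7.667 K.
COP_Carnot = T_H/ΔT = 294.15/7.667 = 38.37.
η_II = COP_actual/COP_Carnot = 11.23/38.37 = 0.2928.

0.293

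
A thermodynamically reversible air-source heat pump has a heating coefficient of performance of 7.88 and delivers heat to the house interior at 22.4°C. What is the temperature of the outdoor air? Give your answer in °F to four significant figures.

4.809 °F

COP_HP = T_H/(T_H − T_C) gives T_H − T_C = T_H/COP.
With T_H = 295.55 K, T_C = 295.55 × (1 − 1/7.88) = 258.04 K.
Converting, 258.04 K = 4.81°F.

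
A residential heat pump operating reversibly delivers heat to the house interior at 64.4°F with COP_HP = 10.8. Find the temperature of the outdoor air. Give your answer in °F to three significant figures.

15.9 °F

COP_HP = T_H/(T_H − T_C) gives T_H − T_C = T_H/COP.
With T_H = 291.15 K, T_C = 291.15 × (1 − 1/10.8) = 264.19 K.
Converting, 264.19 K = 15.88°F.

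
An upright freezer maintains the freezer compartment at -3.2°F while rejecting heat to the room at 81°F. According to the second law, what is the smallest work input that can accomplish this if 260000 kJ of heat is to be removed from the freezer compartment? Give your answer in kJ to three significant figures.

48000 kJ

In absolute terms T_C = 253.59 K and T_H = 300.37 K, so ΔT = 46.78 K.
The reversible limit is COP_R = T_C/ΔT = 5.421, so W_min = Q_C/COP = Q_C·ΔT/T_C.
W_min = 260000 × 46.78/253.59 = 47960 kJ.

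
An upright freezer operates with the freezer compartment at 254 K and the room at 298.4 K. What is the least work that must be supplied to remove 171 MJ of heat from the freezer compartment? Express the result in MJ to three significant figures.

29.9 MJ

The reservoir spacing is ΔT = 298.4 − 254 = 44.40 K.
The reversible limit is COP_R = T_C/ΔT = 5.721, so W_min = Q_C/COP = Q_C·ΔT/T_C.
W_min = 171.0 × 44.40/254.00 = 29.89 MJ.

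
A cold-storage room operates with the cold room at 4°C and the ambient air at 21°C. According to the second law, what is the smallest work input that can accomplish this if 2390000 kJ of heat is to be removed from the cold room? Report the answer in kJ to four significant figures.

146600 kJ

In absolute terms T_C = 277.15 K and T_H = 294.15 K, so ΔT = 17.00 K.
The reversible limit is COP_R = T_C/ΔT = 16.30, so W_min = Q_C/COP = Q_C·ΔT/T_C.
W_min = 2390000 × 17.00/277.15 = 146600 kJ.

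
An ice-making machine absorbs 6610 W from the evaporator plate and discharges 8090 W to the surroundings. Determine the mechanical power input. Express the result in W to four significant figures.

1480 W

For a cyclic device the first law requires Q̇_H = Q̇_C + Ẇ.
Ẇ = Q̇_H − Q̇_C = 1480 W.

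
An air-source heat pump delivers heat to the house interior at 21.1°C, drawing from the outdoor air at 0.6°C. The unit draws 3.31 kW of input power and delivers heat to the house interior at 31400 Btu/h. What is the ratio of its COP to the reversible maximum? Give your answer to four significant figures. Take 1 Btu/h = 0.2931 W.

0.1937

Converting, Q̇_H = 31400 Btu/h = 9.203 kW, so COP_actual = Q̇_H/Ẇ = 9.203/3.310 = 2.780.
In absolute terms T_C = 273.75 K and T_H = 294.25 K, so ΔT = 20.50 K.
COP_Carnot = T_H/ΔT = 294.25/20.50 = 14.35.
η_II = COP_actual/COP_Carnot = 2.780/14.35 = 0.1937.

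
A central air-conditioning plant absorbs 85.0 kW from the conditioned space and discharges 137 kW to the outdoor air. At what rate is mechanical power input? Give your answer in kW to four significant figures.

For a cyclic device the first law requires Q̇_H = Q̇_C + Ẇ.
Ẇ = Q̇_H − Q̇_C = 52.00 kW.

52.00 kW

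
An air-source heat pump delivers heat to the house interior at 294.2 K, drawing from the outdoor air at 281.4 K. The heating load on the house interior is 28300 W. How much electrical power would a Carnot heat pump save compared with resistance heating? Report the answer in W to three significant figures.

The reservoir spacing is ΔT = 294.2 − 281.4 = 12.80 K.
COP_Carnot = T_H/ΔT = 294.20/12.80 = 22.98.
Resistance heating needs Ẇ_res = Q̇_H = 28300 W; the reversible heat pump needs only Ẇ_hp = Q̇_H/COP = 1231 W.
Saving = 28300 − 1231 = 27070 W.

27100 W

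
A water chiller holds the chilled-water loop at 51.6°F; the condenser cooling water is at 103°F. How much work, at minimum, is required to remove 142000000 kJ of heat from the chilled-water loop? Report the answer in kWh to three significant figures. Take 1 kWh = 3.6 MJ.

3970 kWh

In absolute terms T_C = 284.04 K and T_H = 312.59 K, so ΔT = 28.56 K.
The reversible limit is COP_R = T_C/ΔT = 9.947, so W_min = Q_C/COP = Q_C·ΔT/T_C.
W_min = 142000000 × 28.56/284.04 = 14280000 kJ = 3966 kWh.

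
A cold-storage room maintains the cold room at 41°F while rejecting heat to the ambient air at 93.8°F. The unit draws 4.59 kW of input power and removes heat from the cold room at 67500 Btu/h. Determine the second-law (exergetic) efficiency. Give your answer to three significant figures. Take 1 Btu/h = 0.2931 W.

Converting, Q̇_C = 67500 Btu/h = 19.78 kW, so COP_actual = Q̇_C/Ẇ = 19.78/4.590 = 4.310.
In absolute terms T_C = 278.15 K and T_H = 307.48 K, so ΔT = 29.33 K.
COP_Carnot = T_C/ΔT = 278.15/29.33 = 9.482.
η_II = COP_actual/COP_Carnot = 4.310/9.482 = 0.4546.

0.455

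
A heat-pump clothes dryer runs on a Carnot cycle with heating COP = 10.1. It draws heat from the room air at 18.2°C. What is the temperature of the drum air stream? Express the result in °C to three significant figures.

50.2 °C

COP_HP = T_H/(T_H − T_C) rearranges to T_H = COP·T_C/(COP − 1).
With T_C = 291.35 K, T_H = 10.1 × 291.35/9.100 = 323.37 K.
Converting, 323.37 K = 50.22°C.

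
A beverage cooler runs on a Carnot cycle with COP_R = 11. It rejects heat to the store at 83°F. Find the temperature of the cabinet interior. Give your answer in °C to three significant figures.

3.21 °C

For a Carnot refrigerator COP_R = T_C/(T_H − T_C), so T_C = COP·T_H/(1 + COP).
With T_H = 301.48 K, T_C = 11 × 301.48/12.00 = 276.36 K.
Converting, 276.36 K = 3.21°C.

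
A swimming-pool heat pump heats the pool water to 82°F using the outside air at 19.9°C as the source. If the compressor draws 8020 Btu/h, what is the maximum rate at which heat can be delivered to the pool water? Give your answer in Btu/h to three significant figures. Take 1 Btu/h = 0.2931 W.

In absolute terms T_C = 293.05 K and T_H = 300.93 K, so ΔT = 7.878 K.
COP_Carnot = T_H/ΔT = 300.93/7.878 = 38.20.
Q̇_max = COP_Carnot × Ẇ = 38.20 × 8020 Btu/h = 306400 Btu/h.

306000 Btu/h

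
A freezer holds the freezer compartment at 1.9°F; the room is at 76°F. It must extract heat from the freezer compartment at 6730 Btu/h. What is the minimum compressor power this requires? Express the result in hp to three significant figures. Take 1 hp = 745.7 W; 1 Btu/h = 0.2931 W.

In absolute terms T_C = 256.43 K and T_H = 297.59 K, so ΔT = 41.17 K.
COP_Carnot = T_C/ΔT = 256.43/41.17 = 6.229.
Ẇ_min = Q̇/COP_Carnot = 6730/6.229 = 1080 Btu/h = 0.4247 hp.

0.425 hp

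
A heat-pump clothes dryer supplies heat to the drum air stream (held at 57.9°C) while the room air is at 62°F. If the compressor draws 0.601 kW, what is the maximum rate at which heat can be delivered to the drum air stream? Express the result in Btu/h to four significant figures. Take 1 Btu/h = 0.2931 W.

In absolute terms T_C = 289.82 K and T_H = 331.05 K, so ΔT = 41.23 K.
COP_Carnot = T_H/ΔT = 331.05/41.23 = 8.029.
Q̇_max = COP_Carnot × Ẇ = 8.029 × 0.6010 kW = 4.825 kW = 16460 Btu/h.

16460 Btu/h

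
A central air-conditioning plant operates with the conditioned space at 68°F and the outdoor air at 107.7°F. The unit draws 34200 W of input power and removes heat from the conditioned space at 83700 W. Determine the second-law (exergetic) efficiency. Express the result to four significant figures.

0.1841

COP_actual = Q̇_C/Ẇ = 83700/34200 = 2.447.
In absolute terms T_C = 293.15 K and T_H = 315.21 K, so ΔT = 22.06 K.
COP_Carnot = T_C/ΔT = 293.15/22.06 = 13.29.
η_II = COP_actual/COP_Carnot = 2.447/13.29 = 0.1841.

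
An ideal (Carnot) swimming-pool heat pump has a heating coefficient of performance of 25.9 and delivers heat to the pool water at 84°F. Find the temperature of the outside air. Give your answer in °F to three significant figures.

COP_HP = T_H/(T_H − T_C) gives T_H − T_C = T_H/COP.
With T_H = 302.04 K, T_C = 302.04 × (1 − 1/25.9) = 290.38 K.
Converting, 290.38 K = 63.01°F.

63.0 °F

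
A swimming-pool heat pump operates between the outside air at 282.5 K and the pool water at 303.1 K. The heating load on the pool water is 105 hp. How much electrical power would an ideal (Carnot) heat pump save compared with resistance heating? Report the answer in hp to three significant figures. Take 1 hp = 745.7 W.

97.9 hp

The reservoir spacing is ΔT = 303.1 − 282.5 = 20.60 K.
COP_Carnot = T_H/ΔT = 303.10/20.60 = 14.71.
Resistance heating needs Ẇ_res = Q̇_H = 105.0 hp; the reversible heat pump needs only Ẇ_hp = Q̇_H/COP = 7.136 hp.
Saving = 105.0 − 7.136 = 97.86 hp.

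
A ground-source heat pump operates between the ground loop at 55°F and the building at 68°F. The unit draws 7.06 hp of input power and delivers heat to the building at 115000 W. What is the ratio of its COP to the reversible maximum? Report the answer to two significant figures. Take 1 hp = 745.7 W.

Converting, Q̇_H = 115000 W = 154.2 hp, so COP_actual = Q̇_H/Ẇ = 154.2/7.060 = 21.84.
In absolute terms T_C = 285.93 K and T_H = 293.15 K, so ΔT = 7.222 K.
COP_Carnot = T_H/ΔT = 293.15/7.222 = 40.59.
η_II = COP_actual/COP_Carnot = 21.84/40.59 = 0.5382.

0.54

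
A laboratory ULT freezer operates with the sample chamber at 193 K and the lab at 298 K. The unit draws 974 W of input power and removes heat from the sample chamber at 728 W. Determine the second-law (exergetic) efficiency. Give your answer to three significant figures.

COP_actual = Q̇_C/Ẇ = 728.0/974.0 = 0.7474.
The reservoir spacing is ΔT = 298 − 193 = 105.0 K.
COP_Carnot = T_C/ΔT = 193.00/105.0 = 1.838.
η_II = COP_actual/COP_Carnot = 0.7474/1.838 = 0.4066.

0.407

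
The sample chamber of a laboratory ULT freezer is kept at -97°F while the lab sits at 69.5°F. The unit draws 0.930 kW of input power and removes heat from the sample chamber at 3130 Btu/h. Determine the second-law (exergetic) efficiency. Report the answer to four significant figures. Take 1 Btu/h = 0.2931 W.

0.4529

Converting, Q̇_C = 3130 Btu/h = 0.9174 kW, so COP_actual = Q̇_C/Ẇ = 0.9174/0.9300 = 0.9865.
In absolute terms T_C = 201.48 K and T_H = 293.98 K, so ΔT = 92.50 K.
COP_Carnot = T_C/ΔT = 201.48/92.50 = 2.178.
η_II = COP_actual/COP_Carnot = 0.9865/2.178 = 0.4529.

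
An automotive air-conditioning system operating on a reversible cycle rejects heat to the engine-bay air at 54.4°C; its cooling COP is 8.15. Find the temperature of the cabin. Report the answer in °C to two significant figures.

19 °C

For a Carnot refrigerator COP_R = T_C/(T_H − T_C), so T_C = COP·T_H/(1 + COP).
With T_H = 327.55 K, T_C = 8.15 × 327.55/9.150 = 291.75 K.
Converting, 291.75 K = 18.60°C.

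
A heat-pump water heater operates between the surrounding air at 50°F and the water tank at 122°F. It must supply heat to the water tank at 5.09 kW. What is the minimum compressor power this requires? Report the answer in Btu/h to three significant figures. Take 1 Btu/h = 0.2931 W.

In absolute terms T_C = 283.15 K and T_H = 323.15 K, so ΔT = 40.00 K.
COP_Carnot = T_H/ΔT = 323.15/40.00 = 8.079.
Ẇ_min = Q̇/COP_Carnot = 5.090/8.079 = 0.6300 kW = 2150 Btu/h.

2150 Btu/h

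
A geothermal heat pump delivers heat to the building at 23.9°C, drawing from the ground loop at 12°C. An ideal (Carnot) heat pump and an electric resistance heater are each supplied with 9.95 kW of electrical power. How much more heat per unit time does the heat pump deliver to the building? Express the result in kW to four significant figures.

238.4 kW

In absolute terms T_C = 285.15 K and T_H = 297.05 K, so ΔT = 11.90 K.
COP_Carnot = T_H/ΔT = 297.05/11.90 = 24.96.
The heat pump delivers Q̇_H = COP × Ẇ = 248.4 kW; the resistance heater delivers Ẇ = 9.950 kW.
Extra = (COP − 1)·Ẇ = 238.4 kW.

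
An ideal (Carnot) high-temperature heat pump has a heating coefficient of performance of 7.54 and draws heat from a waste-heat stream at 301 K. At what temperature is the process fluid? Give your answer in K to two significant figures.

350 K

COP_HP = T_H/(T_H − T_C) rearranges to T_H = COP·T_C/(COP − 1).
With T_C = 301.00 K, T_H = 7.54 × 301.00/6.540 = 347.02 K.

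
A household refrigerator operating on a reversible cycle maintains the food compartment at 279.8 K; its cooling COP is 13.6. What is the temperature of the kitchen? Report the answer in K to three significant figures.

COP_R = T_C/(T_H − T_C) gives T_H − T_C = T_C/COP.
With T_C = 279.80 K, T_H = 279.80 × (1 + 1/13.6) = 300.37 K.

300 K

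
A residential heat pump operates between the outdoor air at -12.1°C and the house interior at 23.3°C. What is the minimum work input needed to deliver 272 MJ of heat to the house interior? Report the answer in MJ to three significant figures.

In absolute terms T_C = 261.05 K and T_H = 296.45 K, so ΔT = 35.40 K.
The reversible limit is COP_HP = T_H/ΔT = 8.374, so W_min = Q_H/COP = Q_H·ΔT/T_H.
W_min = 272.0 × 35.40/296.45 = 32.48 MJ.

32.5 MJ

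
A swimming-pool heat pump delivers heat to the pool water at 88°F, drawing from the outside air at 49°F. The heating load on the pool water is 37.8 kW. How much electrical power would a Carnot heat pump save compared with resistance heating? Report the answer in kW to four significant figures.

35.11 kW

In absolute terms T_C = 282.59 K and T_H = 304.26 K, so ΔT = 21.67 K.
COP_Carnot = T_H/ΔT = 304.26/21.67 = 14.04.
Resistance heating needs Ẇ_res = Q̇_H = 37.80 kW; the reversible heat pump needs only Ẇ_hp = Q̇_H/COP = 2.692 kW.
Saving = 37.80 − 2.692 = 35.11 kW.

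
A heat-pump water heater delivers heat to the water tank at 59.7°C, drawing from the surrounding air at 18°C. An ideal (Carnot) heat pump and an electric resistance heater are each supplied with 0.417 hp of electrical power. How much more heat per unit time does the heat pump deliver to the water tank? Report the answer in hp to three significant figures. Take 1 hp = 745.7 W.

2.91 hp

In absolute terms T_C = 291.15 K and T_H = 332.85 K, so ΔT = 41.70 K.
COP_Carnot = T_H/ΔT = 332.85/41.70 = 7.982.
The heat pump delivers Q̇_H = COP × Ẇ = 3.329 hp; the resistance heater delivers Ẇ = 0.4170 hp.
Extra = (COP − 1)·Ẇ = 2.912 hp.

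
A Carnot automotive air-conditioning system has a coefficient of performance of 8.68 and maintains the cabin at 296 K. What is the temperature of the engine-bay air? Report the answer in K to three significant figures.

COP_R = T_C/(T_H − T_C) gives T_H − T_C = T_C/COP.
With T_C = 296.00 K, T_H = 296.00 × (1 + 1/8.68) = 330.10 K.

330 K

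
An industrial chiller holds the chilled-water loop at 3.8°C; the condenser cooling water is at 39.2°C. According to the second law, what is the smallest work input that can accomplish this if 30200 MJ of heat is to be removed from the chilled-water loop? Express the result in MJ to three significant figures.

In absolute terms T_C = 276.95 K and T_H = 312.35 K, so ΔT = 35.40 K.
The reversible limit is COP_R = T_C/ΔT = 7.823, so W_min = Q_C/COP = Q_C·ΔT/T_C.
W_min = 30200 × 35.40/276.95 = 3860 MJ.

3860 MJ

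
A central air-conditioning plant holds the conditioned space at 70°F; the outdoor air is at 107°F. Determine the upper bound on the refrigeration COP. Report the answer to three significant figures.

In absolute terms T_C = 294.26 K and T_H = 314.82 K, so ΔT = 20.56 K.
For a reversible cycle, COP_Carnot = T_C/ΔT = 294.26/20.56 = 14.32.

14.3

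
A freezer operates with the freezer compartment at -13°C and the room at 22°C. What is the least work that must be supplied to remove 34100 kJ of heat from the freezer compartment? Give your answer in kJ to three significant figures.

4590 kJ

In absolute terms T_C = 260.15 K and T_H = 295.15 K, so ΔT = 35.00 K.
The reversible limit is COP_R = T_C/ΔT = 7.433, so W_min = Q_C/COP = Q_C·ΔT/T_C.
W_min = 34100 × 35.00/260.15 = 4588 kJ.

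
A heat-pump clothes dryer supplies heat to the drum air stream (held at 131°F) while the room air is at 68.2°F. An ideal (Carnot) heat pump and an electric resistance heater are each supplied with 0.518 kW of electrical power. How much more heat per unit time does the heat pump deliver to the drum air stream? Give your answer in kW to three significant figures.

4.35 kW

In absolute terms T_C = 293.26 K and T_H = 328.15 K, so ΔT = 34.89 K.
COP_Carnot = T_H/ΔT = 328.15/34.89 = 9.406.
The heat pump delivers Q̇_H = COP × Ẇ = 4.872 kW; the resistance heater delivers Ẇ = 0.5180 kW.
Extra = (COP − 1)·Ẇ = 4.354 kW.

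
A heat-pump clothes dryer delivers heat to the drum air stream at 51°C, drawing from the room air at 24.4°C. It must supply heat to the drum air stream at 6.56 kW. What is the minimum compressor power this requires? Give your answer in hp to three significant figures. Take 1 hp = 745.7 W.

In absolute terms T_C = 297.55 K and T_H = 324.15 K, so ΔT = 26.60 K.
COP_Carnot = T_H/ΔT = 324.15/26.60 = 12.19.
Ẇ_min = Q̇/COP_Carnot = 6.560/12.19 = 0.5383 kW = 0.7219 hp.

0.722 hp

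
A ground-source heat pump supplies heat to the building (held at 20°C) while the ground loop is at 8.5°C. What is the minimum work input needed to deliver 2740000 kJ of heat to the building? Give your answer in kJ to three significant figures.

In absolute terms T_C = 281.65 K and T_H = 293.15 K, so ΔT = 11.50 K.
The reversible limit is COP_HP = T_H/ΔT = 25.49, so W_min = Q_H/COP = Q_H·ΔT/T_H.
W_min = 2740000 × 11.50/293.15 = 107500 kJ.

107000 kJ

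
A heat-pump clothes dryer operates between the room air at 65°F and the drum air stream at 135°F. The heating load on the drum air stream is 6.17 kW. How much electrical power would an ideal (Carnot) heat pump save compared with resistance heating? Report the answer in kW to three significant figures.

In absolute terms T_C = 291.48 K and T_H = 330.37 K, so ΔT = 38.89 K.
COP_Carnot = T_H/ΔT = 330.37/38.89 = 8.495.
Resistance heating needs Ẇ_res = Q̇_H = 6.170 kW; the reversible heat pump needs only Ẇ_hp = Q̇_H/COP = 0.7263 kW.
Saving = 6.170 − 0.7263 = 5.444 kW.

5.44 kW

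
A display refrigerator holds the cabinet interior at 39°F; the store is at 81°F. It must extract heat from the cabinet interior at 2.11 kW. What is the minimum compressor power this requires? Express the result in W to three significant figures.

178 W

In absolute terms T_C = 277.04 K and T_H = 300.37 K, so ΔT = 23.33 K.
COP_Carnot = T_C/ΔT = 277.04/23.33 = 11.87.
Ẇ_min = Q̇/COP_Carnot = 2.110/11.87 = 0.1777 kW = 177.7 W.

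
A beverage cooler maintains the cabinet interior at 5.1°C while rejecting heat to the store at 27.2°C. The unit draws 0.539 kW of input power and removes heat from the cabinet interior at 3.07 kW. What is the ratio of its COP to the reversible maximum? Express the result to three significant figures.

0.452

COP_actual = Q̇_C/Ẇ = 3.070/0.5390 = 5.696.
In absolute terms T_C = 278.25 K and T_H = 300.35 K, so ΔT = 22.10 K.
COP_Carnot = T_C/ΔT = 278.25/22.10 = 12.59.
η_II = COP_actual/COP_Carnot = 5.696/12.59 = 0.4524.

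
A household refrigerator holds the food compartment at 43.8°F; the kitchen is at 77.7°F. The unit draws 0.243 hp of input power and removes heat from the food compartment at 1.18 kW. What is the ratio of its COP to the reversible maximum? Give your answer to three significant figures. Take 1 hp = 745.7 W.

Converting, Q̇_C = 1.180 kW = 1.582 hp, so COP_actual = Q̇_C/Ẇ = 1.582/0.2430 = 6.512.
In absolute terms T_C = 279.71 K and T_H = 298.54 K, so ΔT = 18.83 K.
COP_Carnot = T_C/ΔT = 279.71/18.83 = 14.85.
η_II = COP_actual/COP_Carnot = 6.512/14.85 = 0.4385.

0.438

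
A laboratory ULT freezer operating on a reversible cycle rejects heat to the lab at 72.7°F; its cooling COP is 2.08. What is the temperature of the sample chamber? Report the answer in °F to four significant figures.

For a Carnot refrigerator COP_R = T_C/(T_H − T_C), so T_C = COP·T_H/(1 + COP).
With T_H = 295.76 K, T_C = 2.08 × 295.76/3.080 = 199.73 K.
Converting, 199.73 K = -100.15°F.

-100.1 °F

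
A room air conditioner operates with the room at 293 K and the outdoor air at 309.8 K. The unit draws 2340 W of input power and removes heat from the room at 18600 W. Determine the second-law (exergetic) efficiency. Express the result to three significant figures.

COP_actual = Q̇_C/Ẇ = 18600/2340 = 7.949.
The reservoir spacing is ΔT = 309.8 − 293 = 16.80 K.
COP_Carnot = T_C/ΔT = 293.00/16.80 = 17.44.
η_II = COP_actual/COP_Carnot = 7.949/17.44 = 0.4558.

0.456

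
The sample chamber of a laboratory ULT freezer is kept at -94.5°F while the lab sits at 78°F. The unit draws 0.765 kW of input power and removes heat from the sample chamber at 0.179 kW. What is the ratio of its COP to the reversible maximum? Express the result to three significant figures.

0.111

COP_actual = Q̇_C/Ẇ = 0.1790/0.7650 = 0.2340.
In absolute terms T_C = 202.87 K and T_H = 298.71 K, so ΔT = 95.83 K.
COP_Carnot = T_C/ΔT = 202.87/95.83 = 2.117.
η_II = COP_actual/COP_Carnot = 0.2340/2.117 = 0.1105.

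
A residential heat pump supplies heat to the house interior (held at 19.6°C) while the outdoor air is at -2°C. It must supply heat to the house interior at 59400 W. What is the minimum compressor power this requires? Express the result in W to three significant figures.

In absolute terms T_C = 271.15 K and T_H = 292.75 K, so ΔT = 21.60 K.
COP_Carnot = T_H/ΔT = 292.75/21.60 = 13.55.
Ẇ_min = Q̇/COP_Carnot = 59400/13.55 = 4383 W.

4380 W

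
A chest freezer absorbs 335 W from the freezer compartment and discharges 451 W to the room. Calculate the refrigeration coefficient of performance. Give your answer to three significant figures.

The first law gives Q̇_H = Q̇_C + Ẇ, so the three rates are Q̇_C = 335.0, Q̇_H = 451.0, Ẇ = 116.0 W.
COP_R = Q̇_C/Ẇ = 335.0/116.0 = 2.888.

2.89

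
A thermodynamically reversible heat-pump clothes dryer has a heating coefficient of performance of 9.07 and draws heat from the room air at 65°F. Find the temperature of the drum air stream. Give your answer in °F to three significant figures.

130 °F

COP_HP = T_H/(T_H − T_C) rearranges to T_H = COP·T_C/(COP − 1).
With T_C = 291.48 K, T_H = 9.07 × 291.48/8.070 = 327.60 K.
Converting, 327.60 K = 130.01°F.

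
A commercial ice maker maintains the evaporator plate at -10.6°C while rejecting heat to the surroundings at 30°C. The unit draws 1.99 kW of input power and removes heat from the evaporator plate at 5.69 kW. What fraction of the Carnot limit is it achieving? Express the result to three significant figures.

0.442

COP_actual = Q̇_C/Ẇ = 5.690/1.990 = 2.859.
In absolute terms T_C = 262.55 K and T_H = 303.15 K, so ΔT = 40.60 K.
COP_Carnot = T_C/ΔT = 262.55/40.60 = 6.467.
η_II = COP_actual/COP_Carnot = 2.859/6.467 = 0.4422.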